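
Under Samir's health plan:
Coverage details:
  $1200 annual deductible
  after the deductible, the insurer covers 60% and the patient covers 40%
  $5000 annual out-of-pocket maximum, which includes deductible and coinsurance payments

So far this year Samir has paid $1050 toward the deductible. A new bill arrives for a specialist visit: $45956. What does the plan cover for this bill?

Remaining deductible: $1200 − $1050 = $150.
That leaves $45956 − $150 = $45806 for coinsurance.
40% of $45806 = $18322.40 falls to the patient.
Patient responsibility before any cap: $150 + $18322.40 = $18472.40.
Adding $18472.40 to the $1050 already spent would give $19522.40, which exceeds the $5000 cap; the patient pays just $5000 − $1050 = $3950.
Insurer pays the balance: $45956 − $3950 = $42006.

$42006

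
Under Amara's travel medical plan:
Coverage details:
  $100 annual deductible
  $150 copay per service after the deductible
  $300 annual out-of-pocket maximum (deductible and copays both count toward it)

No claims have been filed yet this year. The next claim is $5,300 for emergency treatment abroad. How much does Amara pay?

Nothing has been paid toward the $100 deductible, so the first $100 of this charge is applied there.
After the $100 deductible portion, $5,300 − $100 = $5,200 is subject to the copay.
Copay on this service: $150.
That puts the traveler's cost at $100 + $150 = $250 before any cap.
Total out-of-pocket so far would be $0 + $250 = $250, below the $300 cap — no reduction.

$250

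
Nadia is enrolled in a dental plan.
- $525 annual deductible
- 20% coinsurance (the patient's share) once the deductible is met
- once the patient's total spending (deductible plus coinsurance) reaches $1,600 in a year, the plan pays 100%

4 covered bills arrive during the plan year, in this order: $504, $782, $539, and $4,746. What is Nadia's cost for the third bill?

Bill 1, $504: fully absorbed by the deductible. Patient owes $504 (running OOP $504).
Bill 2, $782: deductible takes $21, $761 remains; patient's 20% is $152.20. Patient owes $173.20 (running OOP $677.20).
Bill 3, $539: deductible met; 20% of $539 = $107.80. Patient pays $107.80; OOP now $785.

$107.80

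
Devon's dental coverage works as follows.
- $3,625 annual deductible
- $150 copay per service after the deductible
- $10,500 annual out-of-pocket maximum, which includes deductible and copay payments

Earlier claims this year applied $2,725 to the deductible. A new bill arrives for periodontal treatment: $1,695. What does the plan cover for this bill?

$2,725 of the $3,625 deductible is already met, leaving $900.
After the $900 deductible portion, $1,695 − $900 = $795 is subject to the copay.
Copay on this service: $150.
Patient responsibility before any cap: $900 + $150 = $1,050.
Year-to-date out-of-pocket becomes $2,725 + $1,050 = $3,775, still under the $10,500 maximum, so no cap applies.
The insurer covers the remainder: $1,695 − $1,050 = $645.

$645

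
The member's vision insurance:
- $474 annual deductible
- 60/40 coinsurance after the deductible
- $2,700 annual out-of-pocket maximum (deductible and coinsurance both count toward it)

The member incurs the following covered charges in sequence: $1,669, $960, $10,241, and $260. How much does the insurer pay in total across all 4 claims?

#1 ($1,669): $474 to deductible, leaving $1,195; coinsurance $1,195 × 40% = $478. Member owes $952 (running OOP $952). Insurer: $1,669 − $952 = $717.
#2 ($960): 40% coinsurance on $960 = $384. Member owes $384 (running OOP $1,336). Insurer: $960 − $384 = $576.
#3 ($10,241): 40% coinsurance on $10,241 = $4,096.40. OOP would hit $5,432.40 > $2,700, so the cap limits the member to $2,700 − $1,336 = $1,364. Plan pays $10,241 − $1,364 = $8,877.
#4 ($260): 40% coinsurance on $260 = $104. Adding that to $2,700 gives $2,804, past the $2,700 cap; member pays only $2,700 − $2,700 = $0. Plan pays $260 − $0 = $260.
Insurer total: $717 + $576 + $8,877 + $260 = $10,430.

$10,430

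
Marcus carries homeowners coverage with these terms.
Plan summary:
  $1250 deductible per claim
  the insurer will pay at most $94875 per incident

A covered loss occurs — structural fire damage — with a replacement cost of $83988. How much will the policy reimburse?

$82738

After the deductible, $83988 − $1250 = $82738 remains.
$82738 ≤ $94875, so the limit doesn't bind; insurer pays $82738.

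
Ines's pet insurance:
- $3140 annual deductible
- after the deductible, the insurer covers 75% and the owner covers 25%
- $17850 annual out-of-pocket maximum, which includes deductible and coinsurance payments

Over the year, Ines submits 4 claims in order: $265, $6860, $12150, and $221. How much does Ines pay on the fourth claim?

$55.25

#1 ($265): fully absorbed by the deductible. Owner pays $265; OOP now $265.
#2 ($6860): $2875 to deductible, leaving $3985; 25% of $3985 = $996.25. Cost to owner: $3871.25. OOP to date $4136.25.
#3 ($12150): 25% coinsurance on $12150 = $3037.50. Cost to owner: $3037.50. OOP to date $7173.75.
#4 ($221): deductible already satisfied, so owner's share is 25% × $221 = $55.25. Owner owes $55.25 (running OOP $7229).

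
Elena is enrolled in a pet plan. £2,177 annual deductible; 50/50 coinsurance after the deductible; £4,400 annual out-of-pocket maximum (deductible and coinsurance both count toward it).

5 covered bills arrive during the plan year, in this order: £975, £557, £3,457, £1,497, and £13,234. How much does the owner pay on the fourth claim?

£748.50

#1 (£975): fully absorbed by the deductible. Cost to owner: £975. OOP to date £975.
#2 (£557): fully absorbed by the deductible. Owner owes £557 (running OOP £1,532).
#3 (£3,457): deductible takes £645, £2,812 remains; owner's 50% is £1,406. Owner owes £2,051 (running OOP £3,583).
#4 (£1,497): deductible met; 50% of £1,497 = £748.50. Cost to owner: £748.50. OOP to date £4,331.50.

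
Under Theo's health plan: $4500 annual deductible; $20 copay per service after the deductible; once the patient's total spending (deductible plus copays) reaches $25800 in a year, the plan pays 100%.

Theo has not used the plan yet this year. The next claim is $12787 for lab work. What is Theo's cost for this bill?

$4520

The full $4500 deductible is still open; $4500 of this bill applies to it.
The remaining $8287 (= $12787 − $4500) moves to the copay.
Copay on this service: $20.
So the patient owes $4500 + $20 = $4520 before any cap.
Cumulative spending $0 + $4520 = $4520 stays under the $25800 maximum.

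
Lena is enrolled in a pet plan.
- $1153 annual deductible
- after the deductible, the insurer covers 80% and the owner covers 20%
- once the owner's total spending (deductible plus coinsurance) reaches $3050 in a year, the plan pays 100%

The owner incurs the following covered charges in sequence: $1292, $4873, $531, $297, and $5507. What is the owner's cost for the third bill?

$106.20

Claim 1 — $1292: $1153 to deductible, leaving $139; owner's 20% is $27.80. Owner owes $1180.80 (running OOP $1180.80).
Claim 2 — $4873: deductible already satisfied, so owner's share is 20% × $4873 = $974.60. Cost to owner: $974.60. OOP to date $2155.40.
Claim 3 — $531: 20% coinsurance on $531 = $106.20. Owner owes $106.20 (running OOP $2261.60).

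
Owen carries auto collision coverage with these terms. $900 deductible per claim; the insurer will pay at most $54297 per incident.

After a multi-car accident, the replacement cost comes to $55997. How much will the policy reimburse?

$54297

Less the $900 deductible: $55997 − $900 = $55097.
$55097 exceeds the $54297 limit, so the insurer pays the limit: $54297.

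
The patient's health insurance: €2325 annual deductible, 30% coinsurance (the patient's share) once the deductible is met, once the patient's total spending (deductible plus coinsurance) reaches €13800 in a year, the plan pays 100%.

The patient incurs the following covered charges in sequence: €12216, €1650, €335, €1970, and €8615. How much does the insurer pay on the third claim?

€234.50

Claim 1 — €12216: €2325 finishes the deductible; €9891 goes to coinsurance; patient's 30% is €2967.30. Patient owes €5292.30 (running OOP €5292.30). Insurer: €12216 − €5292.30 = €6923.70.
Claim 2 — €1650: deductible already satisfied, so patient's share is 30% × €1650 = €495. Patient pays €495; OOP now €5787.30. Insurer: €1650 − €495 = €1155.
Claim 3 — €335: deductible met; 30% of €335 = €100.50. Patient pays €100.50; OOP now €5887.80. Insurer: €335 − €100.50 = €234.50.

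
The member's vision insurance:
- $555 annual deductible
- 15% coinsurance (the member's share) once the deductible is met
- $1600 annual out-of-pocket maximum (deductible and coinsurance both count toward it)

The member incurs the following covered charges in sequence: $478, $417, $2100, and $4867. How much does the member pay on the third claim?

Bill 1, $478: entire amount goes to the deductible. Cost to member: $478. OOP to date $478.
Bill 2, $417: $77 finishes the deductible; $340 goes to coinsurance; member's 15% is $51. Cost to member: $128. OOP to date $606.
Bill 3, $2100: 15% coinsurance on $2100 = $315. Member pays $315; OOP now $921.

$315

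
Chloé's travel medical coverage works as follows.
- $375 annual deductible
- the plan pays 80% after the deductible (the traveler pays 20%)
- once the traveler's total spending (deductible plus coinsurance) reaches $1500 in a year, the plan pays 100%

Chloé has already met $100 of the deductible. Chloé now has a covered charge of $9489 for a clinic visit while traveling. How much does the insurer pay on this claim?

Remaining deductible: $375 − $100 = $275.
After the $275 deductible portion, $9489 − $275 = $9214 is subject to coinsurance.
Coinsurance: $9214 × 20% = $1842.80.
Traveler responsibility before any cap: $275 + $1842.80 = $2117.80.
Year-to-date out-of-pocket would reach $100 + $2117.80 = $2217.80, above the $1500 maximum, so the traveler pays only $1500 − $100 = $1400.
The insurer covers the remainder: $9489 − $1400 = $8089.

$8089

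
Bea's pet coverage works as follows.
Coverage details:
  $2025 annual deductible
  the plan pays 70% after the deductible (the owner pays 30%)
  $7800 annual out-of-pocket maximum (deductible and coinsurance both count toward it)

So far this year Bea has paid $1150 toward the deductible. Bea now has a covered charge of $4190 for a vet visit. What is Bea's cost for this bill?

$1150 of the $2025 deductible is already met, leaving $875.
After the $875 deductible portion, $4190 − $875 = $3315 is subject to coinsurance.
30% of $3315 = $994.50 falls to the owner.
So the owner owes $875 + $994.50 = $1869.50 before any cap.
Cumulative spending $1150 + $1869.50 = $3019.50 stays under the $7800 maximum.

$1869.50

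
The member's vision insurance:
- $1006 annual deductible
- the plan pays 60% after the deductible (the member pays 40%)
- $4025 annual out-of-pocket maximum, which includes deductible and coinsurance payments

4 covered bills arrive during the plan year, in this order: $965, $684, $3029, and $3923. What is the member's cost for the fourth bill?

#1 ($965): fully absorbed by the deductible. Cost to member: $965. OOP to date $965.
#2 ($684): deductible takes $41, $643 remains; coinsurance $643 × 40% = $257.20. Member pays $298.20; OOP now $1263.20.
#3 ($3029): 40% coinsurance on $3029 = $1211.60. Cost to member: $1211.60. OOP to date $2474.80.
#4 ($3923): deductible met; 40% of $3923 = $1569.20. That would push OOP to $4044, over the $4025 cap, so member pays $4025 − $2474.80 = $1550.20.

$1550.20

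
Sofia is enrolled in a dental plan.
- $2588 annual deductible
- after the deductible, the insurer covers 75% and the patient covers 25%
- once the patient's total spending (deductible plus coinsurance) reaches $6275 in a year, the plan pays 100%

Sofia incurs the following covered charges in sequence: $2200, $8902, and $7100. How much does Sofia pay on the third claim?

$1558.50

Bill 1, $2200: fully absorbed by the deductible. Cost to patient: $2200. OOP to date $2200.
Bill 2, $8902: $388 to deductible, leaving $8514; patient's 25% is $2128.50. Patient pays $2516.50; OOP now $4716.50.
Bill 3, $7100: deductible met; 25% of $7100 = $1775. That would push OOP to $6491.50, over the $6275 cap, so patient pays $6275 − $4716.50 = $1558.50.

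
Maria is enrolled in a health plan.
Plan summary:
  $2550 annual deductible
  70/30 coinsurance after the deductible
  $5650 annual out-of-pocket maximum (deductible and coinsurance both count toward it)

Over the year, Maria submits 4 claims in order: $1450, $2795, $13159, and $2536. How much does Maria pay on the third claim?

Bill 1, $1450: all of it applies to the deductible. Patient pays $1450; OOP now $1450.
Bill 2, $2795: $1100 to deductible, leaving $1695; coinsurance $1695 × 30% = $508.50. Patient owes $1608.50 (running OOP $3058.50).
Bill 3, $13159: 30% coinsurance on $13159 = $3947.70. OOP would hit $7006.20 > $5650, so the cap limits the patient to $5650 − $3058.50 = $2591.50.

$2591.50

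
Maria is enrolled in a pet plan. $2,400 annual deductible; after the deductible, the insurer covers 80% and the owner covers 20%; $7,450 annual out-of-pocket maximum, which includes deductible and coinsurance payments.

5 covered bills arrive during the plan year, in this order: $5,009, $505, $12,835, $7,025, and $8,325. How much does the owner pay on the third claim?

Bill 1, $5,009: deductible takes $2,400, $2,609 remains; owner's 20% is $521.80. Owner owes $2,921.80 (running OOP $2,921.80).
Bill 2, $505: deductible met; 20% of $505 = $101. Owner pays $101; OOP now $3,022.80.
Bill 3, $12,835: 20% coinsurance on $12,835 = $2,567. Owner pays $2,567; OOP now $5,589.80.

$2,567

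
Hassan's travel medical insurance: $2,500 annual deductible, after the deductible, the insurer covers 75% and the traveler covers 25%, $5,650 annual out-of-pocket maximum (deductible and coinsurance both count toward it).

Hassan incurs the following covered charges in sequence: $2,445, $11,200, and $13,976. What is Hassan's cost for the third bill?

$363.75

Bill 1, $2,445: all of it applies to the deductible. Traveler owes $2,445 (running OOP $2,445).
Bill 2, $11,200: $55 finishes the deductible; $11,145 goes to coinsurance; 25% of $11,145 = $2,786.25. Traveler owes $2,841.25 (running OOP $5,286.25).
Bill 3, $13,976: 25% coinsurance on $13,976 = $3,494. Adding that to $5,286.25 gives $8,780.25, past the $5,650 cap; traveler pays only $5,650 − $5,286.25 = $363.75.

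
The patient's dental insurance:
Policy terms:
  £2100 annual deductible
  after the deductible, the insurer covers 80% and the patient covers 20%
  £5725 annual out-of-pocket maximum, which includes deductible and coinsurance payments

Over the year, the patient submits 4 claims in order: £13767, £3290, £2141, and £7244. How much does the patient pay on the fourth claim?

Bill 1, £13767: £2100 to deductible, leaving £11667; coinsurance £11667 × 20% = £2333.40. Patient pays £4433.40; OOP now £4433.40.
Bill 2, £3290: deductible met; 20% of £3290 = £658. Cost to patient: £658. OOP to date £5091.40.
Bill 3, £2141: deductible already satisfied, so patient's share is 20% × £2141 = £428.20. Patient pays £428.20; OOP now £5519.60.
Bill 4, £7244: deductible already satisfied, so patient's share is 20% × £7244 = £1448.80. Adding that to £5519.60 gives £6968.40, past the £5725 cap; patient pays only £5725 − £5519.60 = £205.40.

£205.40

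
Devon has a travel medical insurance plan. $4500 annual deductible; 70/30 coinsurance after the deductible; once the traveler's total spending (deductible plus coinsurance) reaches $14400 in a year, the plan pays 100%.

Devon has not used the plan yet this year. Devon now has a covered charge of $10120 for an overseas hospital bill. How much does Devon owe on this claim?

$6186

Deductible not yet touched, so the first $4500 of the bill goes to the deductible.
The remaining $5620 (= $10120 − $4500) moves to coinsurance.
30% of $5620 = $1686 falls to the traveler.
That puts the traveler's cost at $4500 + $1686 = $6186 before any cap.
Year-to-date out-of-pocket becomes $0 + $6186 = $6186, still under the $14400 maximum, so no cap applies.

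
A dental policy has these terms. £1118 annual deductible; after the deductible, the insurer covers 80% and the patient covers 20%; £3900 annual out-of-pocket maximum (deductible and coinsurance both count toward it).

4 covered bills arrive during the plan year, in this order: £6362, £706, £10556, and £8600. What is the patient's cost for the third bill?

Bill 1, £6362: £1118 finishes the deductible; £5244 goes to coinsurance; 20% of £5244 = £1048.80. Patient pays £2166.80; OOP now £2166.80.
Bill 2, £706: deductible already satisfied, so patient's share is 20% × £706 = £141.20. Patient pays £141.20; OOP now £2308.
Bill 3, £10556: deductible already satisfied, so patient's share is 20% × £10556 = £2111.20. OOP would hit £4419.20 > £3900, so the cap limits the patient to £3900 − £2308 = £1592.

£1592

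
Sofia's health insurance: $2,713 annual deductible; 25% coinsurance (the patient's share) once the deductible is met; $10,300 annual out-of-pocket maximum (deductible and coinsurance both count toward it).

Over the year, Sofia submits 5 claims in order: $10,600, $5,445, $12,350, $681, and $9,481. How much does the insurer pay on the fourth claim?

Bill 1, $10,600: $2,713 finishes the deductible; $7,887 goes to coinsurance; patient's 25% is $1,971.75. Patient owes $4,684.75 (running OOP $4,684.75). Plan pays $10,600 − $4,684.75 = $5,915.25.
Bill 2, $5,445: deductible already satisfied, so patient's share is 25% × $5,445 = $1,361.25. Cost to patient: $1,361.25. OOP to date $6,046. Plan pays $5,445 − $1,361.25 = $4,083.75.
Bill 3, $12,350: 25% coinsurance on $12,350 = $3,087.50. Patient pays $3,087.50; OOP now $9,133.50. Plan pays $12,350 − $3,087.50 = $9,262.50.
Bill 4, $681: deductible already satisfied, so patient's share is 25% × $681 = $170.25. Patient owes $170.25 (running OOP $9,303.75). Insurer: $681 − $170.25 = $510.75.

$510.75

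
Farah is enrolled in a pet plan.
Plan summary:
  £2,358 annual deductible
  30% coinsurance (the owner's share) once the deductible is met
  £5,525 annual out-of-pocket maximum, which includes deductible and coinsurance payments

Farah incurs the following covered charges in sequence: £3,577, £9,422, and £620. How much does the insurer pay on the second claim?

£6,620.70

Bill 1, £3,577: £2,358 finishes the deductible; £1,219 goes to coinsurance; coinsurance £1,219 × 30% = £365.70. Owner pays £2,723.70; OOP now £2,723.70. Insurer: £3,577 − £2,723.70 = £853.30.
Bill 2, £9,422: deductible met; 30% of £9,422 = £2,826.60. Adding that to £2,723.70 gives £5,550.30, past the £5,525 cap; owner pays only £5,525 − £2,723.70 = £2,801.30. Insurer: £9,422 − £2,801.30 = £6,620.70.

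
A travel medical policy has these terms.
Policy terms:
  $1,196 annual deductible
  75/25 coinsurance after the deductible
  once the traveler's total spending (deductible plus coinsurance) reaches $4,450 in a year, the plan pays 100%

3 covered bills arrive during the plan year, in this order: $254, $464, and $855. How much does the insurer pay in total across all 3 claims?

$282.75

Claim 1 — $254: all of it applies to the deductible. Traveler owes $254 (running OOP $254). Insurer: $254 − $254 = $0.
Claim 2 — $464: entire amount goes to the deductible. Traveler pays $464; OOP now $718. Insurer: $464 − $464 = $0.
Claim 3 — $855: $478 to deductible, leaving $377; traveler's 25% is $94.25. Traveler pays $572.25; OOP now $1,290.25. Insurer: $855 − $572.25 = $282.75.
Insurer total: $0 + $0 + $282.75 = $282.75.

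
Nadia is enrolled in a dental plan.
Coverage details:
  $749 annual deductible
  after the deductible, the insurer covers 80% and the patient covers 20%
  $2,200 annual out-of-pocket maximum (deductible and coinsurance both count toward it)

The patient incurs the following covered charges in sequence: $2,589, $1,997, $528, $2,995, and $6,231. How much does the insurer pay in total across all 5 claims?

Claim 1 ($2,589): $749 finishes the deductible; $1,840 goes to coinsurance; coinsurance $1,840 × 20% = $368. Patient pays $1,117; OOP now $1,117. Insurer: $2,589 − $1,117 = $1,472.
Claim 2 ($1,997): deductible already satisfied, so patient's share is 20% × $1,997 = $399.40. Patient owes $399.40 (running OOP $1,516.40). Plan pays $1,997 − $399.40 = $1,597.60.
Claim 3 ($528): deductible already satisfied, so patient's share is 20% × $528 = $105.60. Patient pays $105.60; OOP now $1,622. Insurer: $528 − $105.60 = $422.40.
Claim 4 ($2,995): 20% coinsurance on $2,995 = $599. OOP would hit $2,221 > $2,200, so the cap limits the patient to $2,200 − $1,622 = $578. Insurer: $2,995 − $578 = $2,417.
Claim 5 ($6,231): 20% coinsurance on $6,231 = $1,246.20. That would push OOP to $3,446.20, over the $2,200 cap, so patient pays $2,200 − $2,200 = $0. Plan pays $6,231 − $0 = $6,231.
Insurer total = bills − patient's total = $14,340 − $2,200 = $12,140.

$12,140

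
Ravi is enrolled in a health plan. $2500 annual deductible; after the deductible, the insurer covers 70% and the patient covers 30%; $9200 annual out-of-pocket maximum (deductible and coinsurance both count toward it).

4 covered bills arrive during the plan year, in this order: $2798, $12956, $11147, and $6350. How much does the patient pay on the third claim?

$2723.80

Claim 1 — $2798: deductible takes $2500, $298 remains; patient's 30% is $89.40. Cost to patient: $2589.40. OOP to date $2589.40.
Claim 2 — $12956: deductible met; 30% of $12956 = $3886.80. Patient owes $3886.80 (running OOP $6476.20).
Claim 3 — $11147: 30% coinsurance on $11147 = $3344.10. Adding that to $6476.20 gives $9820.30, past the $9200 cap; patient pays only $9200 − $6476.20 = $2723.80.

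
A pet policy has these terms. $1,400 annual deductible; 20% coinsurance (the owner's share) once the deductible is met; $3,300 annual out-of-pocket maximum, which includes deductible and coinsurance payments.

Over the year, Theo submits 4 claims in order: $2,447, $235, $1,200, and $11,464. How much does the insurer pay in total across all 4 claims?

Bill 1, $2,447: $1,400 finishes the deductible; $1,047 goes to coinsurance; 20% of $1,047 = $209.40. Owner pays $1,609.40; OOP now $1,609.40. Plan pays $2,447 − $1,609.40 = $837.60.
Bill 2, $235: deductible already satisfied, so owner's share is 20% × $235 = $47. Owner owes $47 (running OOP $1,656.40). Plan pays $235 − $47 = $188.
Bill 3, $1,200: deductible met; 20% of $1,200 = $240. Cost to owner: $240. OOP to date $1,896.40. Insurer: $1,200 − $240 = $960.
Bill 4, $11,464: 20% coinsurance on $11,464 = $2,292.80. OOP would hit $4,189.20 > $3,300, so the cap limits the owner to $3,300 − $1,896.40 = $1,403.60. Insurer: $11,464 − $1,403.60 = $10,060.40.
Insurer total = bills − owner's total = $15,346 − $3,300 = $12,046.

$12,046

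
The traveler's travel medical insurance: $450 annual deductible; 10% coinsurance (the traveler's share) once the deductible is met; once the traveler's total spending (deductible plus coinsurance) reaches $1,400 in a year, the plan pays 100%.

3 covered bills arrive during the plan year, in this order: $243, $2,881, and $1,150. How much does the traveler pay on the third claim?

Claim 1 ($243): all of it applies to the deductible. Traveler pays $243; OOP now $243.
Claim 2 ($2,881): deductible takes $207, $2,674 remains; 10% of $2,674 = $267.40. Cost to traveler: $474.40. OOP to date $717.40.
Claim 3 ($1,150): deductible met; 10% of $1,150 = $115. Traveler pays $115; OOP now $832.40.

$115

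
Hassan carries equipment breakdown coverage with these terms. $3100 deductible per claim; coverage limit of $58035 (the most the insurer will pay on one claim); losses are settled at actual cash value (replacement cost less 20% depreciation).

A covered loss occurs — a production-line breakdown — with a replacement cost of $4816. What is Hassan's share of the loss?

Depreciate 20%: the covered value is $4816 × 0.8 = $3852.80.
Subtract the deductible: $3852.80 − $3100 = $752.80.
$752.80 ≤ $58035, so the limit doesn't bind; insurer pays $752.80.
Business owner's share is the uncovered remainder: $4816 − $752.80 = $4063.20.

$4063.20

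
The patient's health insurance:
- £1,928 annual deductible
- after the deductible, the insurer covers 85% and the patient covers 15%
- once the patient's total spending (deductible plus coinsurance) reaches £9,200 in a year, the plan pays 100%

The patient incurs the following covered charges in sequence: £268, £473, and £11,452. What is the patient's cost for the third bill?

£2,726.75

#1 (£268): fully absorbed by the deductible. Cost to patient: £268. OOP to date £268.
#2 (£473): all of it applies to the deductible. Cost to patient: £473. OOP to date £741.
#3 (£11,452): deductible takes £1,187, £10,265 remains; coinsurance £10,265 × 15% = £1,539.75. Patient owes £2,726.75 (running OOP £3,467.75).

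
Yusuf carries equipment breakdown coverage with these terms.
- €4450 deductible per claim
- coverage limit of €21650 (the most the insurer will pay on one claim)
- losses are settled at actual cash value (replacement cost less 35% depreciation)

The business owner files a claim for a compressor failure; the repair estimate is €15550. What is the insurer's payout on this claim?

€5657.50

Actual cash value after 35% depreciation: €15550 × 65% = €10107.50.
Less the €4450 deductible: €10107.50 − €4450 = €5657.50.
€5657.50 is within the €21650 limit, so the insurer pays €5657.50.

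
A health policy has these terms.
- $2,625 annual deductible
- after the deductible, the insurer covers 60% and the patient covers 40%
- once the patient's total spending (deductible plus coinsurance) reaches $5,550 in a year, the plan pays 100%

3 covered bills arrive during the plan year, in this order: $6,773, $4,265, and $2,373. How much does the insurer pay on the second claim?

$2,999.20

Bill 1, $6,773: $2,625 to deductible, leaving $4,148; patient's 40% is $1,659.20. Patient owes $4,284.20 (running OOP $4,284.20). Plan pays $6,773 − $4,284.20 = $2,488.80.
Bill 2, $4,265: 40% coinsurance on $4,265 = $1,706. Adding that to $4,284.20 gives $5,990.20, past the $5,550 cap; patient pays only $5,550 − $4,284.20 = $1,265.80. Plan pays $4,265 − $1,265.80 = $2,999.20.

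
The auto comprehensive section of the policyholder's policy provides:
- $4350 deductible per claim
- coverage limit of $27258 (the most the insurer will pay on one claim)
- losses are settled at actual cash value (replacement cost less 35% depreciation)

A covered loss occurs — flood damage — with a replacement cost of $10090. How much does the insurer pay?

$2208.50

Actual cash value after 35% depreciation: $10090 × 65% = $6558.50.
Subtract the deductible: $6558.50 − $4350 = $2208.50.
$2208.50 is within the $27258 limit, so the insurer pays $2208.50.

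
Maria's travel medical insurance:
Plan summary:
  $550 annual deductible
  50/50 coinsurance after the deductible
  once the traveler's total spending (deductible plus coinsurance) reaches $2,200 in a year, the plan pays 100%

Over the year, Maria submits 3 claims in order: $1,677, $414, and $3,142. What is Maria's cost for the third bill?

$879.50

Claim 1 ($1,677): $550 to deductible, leaving $1,127; 50% of $1,127 = $563.50. Traveler pays $1,113.50; OOP now $1,113.50.
Claim 2 ($414): deductible met; 50% of $414 = $207. Traveler pays $207; OOP now $1,320.50.
Claim 3 ($3,142): deductible met; 50% of $3,142 = $1,571. Adding that to $1,320.50 gives $2,891.50, past the $2,200 cap; traveler pays only $2,200 − $1,320.50 = $879.50.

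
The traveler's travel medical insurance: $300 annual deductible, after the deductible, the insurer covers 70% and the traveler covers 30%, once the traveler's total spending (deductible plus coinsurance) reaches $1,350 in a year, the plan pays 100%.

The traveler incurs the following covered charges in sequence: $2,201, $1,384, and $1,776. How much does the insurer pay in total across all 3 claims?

$4,011

#1 ($2,201): deductible takes $300, $1,901 remains; coinsurance $1,901 × 30% = $570.30. Traveler pays $870.30; OOP now $870.30. Insurer: $2,201 − $870.30 = $1,330.70.
#2 ($1,384): deductible met; 30% of $1,384 = $415.20. Traveler owes $415.20 (running OOP $1,285.50). Plan pays $1,384 − $415.20 = $968.80.
#3 ($1,776): deductible met; 30% of $1,776 = $532.80. That would push OOP to $1,818.30, over the $1,350 cap, so traveler pays $1,350 − $1,285.50 = $64.50. Plan pays $1,776 − $64.50 = $1,711.50.
Insurer total = bills − traveler's total = $5,361 − $1,350 = $4,011.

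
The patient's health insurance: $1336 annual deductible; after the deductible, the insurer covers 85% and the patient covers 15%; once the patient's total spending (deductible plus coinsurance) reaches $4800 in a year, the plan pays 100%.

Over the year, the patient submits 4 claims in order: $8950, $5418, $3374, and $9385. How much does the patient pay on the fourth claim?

#1 ($8950): $1336 to deductible, leaving $7614; patient's 15% is $1142.10. Cost to patient: $2478.10. OOP to date $2478.10.
#2 ($5418): deductible already satisfied, so patient's share is 15% × $5418 = $812.70. Cost to patient: $812.70. OOP to date $3290.80.
#3 ($3374): 15% coinsurance on $3374 = $506.10. Patient owes $506.10 (running OOP $3796.90).
#4 ($9385): deductible already satisfied, so patient's share is 15% × $9385 = $1407.75. Adding that to $3796.90 gives $5204.65, past the $4800 cap; patient pays only $4800 − $3796.90 = $1003.10.

$1003.10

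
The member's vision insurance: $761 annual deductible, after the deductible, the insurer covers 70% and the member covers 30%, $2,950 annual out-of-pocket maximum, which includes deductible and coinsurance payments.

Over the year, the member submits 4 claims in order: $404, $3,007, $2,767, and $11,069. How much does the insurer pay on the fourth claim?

$10,505.10

Claim 1 ($404): all of it applies to the deductible. Member owes $404 (running OOP $404). Plan pays $404 − $404 = $0.
Claim 2 ($3,007): $357 to deductible, leaving $2,650; 30% of $2,650 = $795. Member pays $1,152; OOP now $1,556. Insurer: $3,007 − $1,152 = $1,855.
Claim 3 ($2,767): deductible already satisfied, so member's share is 30% × $2,767 = $830.10. Member pays $830.10; OOP now $2,386.10. Insurer: $2,767 − $830.10 = $1,936.90.
Claim 4 ($11,069): 30% coinsurance on $11,069 = $3,320.70. That would push OOP to $5,706.80, over the $2,950 cap, so member pays $2,950 − $2,386.10 = $563.90. Plan pays $11,069 − $563.90 = $10,505.10.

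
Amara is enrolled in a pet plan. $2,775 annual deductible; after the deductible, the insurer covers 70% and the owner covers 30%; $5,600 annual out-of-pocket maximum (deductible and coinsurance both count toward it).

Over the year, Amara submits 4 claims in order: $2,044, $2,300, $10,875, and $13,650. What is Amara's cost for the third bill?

$2,354.30

Claim 1 — $2,044: entire amount goes to the deductible. Owner owes $2,044 (running OOP $2,044).
Claim 2 — $2,300: $731 to deductible, leaving $1,569; coinsurance $1,569 × 30% = $470.70. Owner pays $1,201.70; OOP now $3,245.70.
Claim 3 — $10,875: deductible met; 30% of $10,875 = $3,262.50. OOP would hit $6,508.20 > $5,600, so the cap limits the owner to $5,600 − $3,245.70 = $2,354.30.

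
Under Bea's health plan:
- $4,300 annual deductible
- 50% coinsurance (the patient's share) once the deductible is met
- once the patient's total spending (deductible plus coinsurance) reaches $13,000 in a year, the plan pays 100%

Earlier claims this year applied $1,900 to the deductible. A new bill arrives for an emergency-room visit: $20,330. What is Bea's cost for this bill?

$11,100

$1,900 of the $4,300 deductible is already met, leaving $2,400.
After the $2,400 deductible portion, $20,330 − $2,400 = $17,930 is subject to coinsurance.
Patient's 50% share of $17,930 is $8,965.
That puts the patient's cost at $2,400 + $8,965 = $11,365 before any cap.
That would bring total out-of-pocket to $13,265, past the $13,000 cap. The patient is capped at $13,000 − $1,900 = $11,100 on this claim.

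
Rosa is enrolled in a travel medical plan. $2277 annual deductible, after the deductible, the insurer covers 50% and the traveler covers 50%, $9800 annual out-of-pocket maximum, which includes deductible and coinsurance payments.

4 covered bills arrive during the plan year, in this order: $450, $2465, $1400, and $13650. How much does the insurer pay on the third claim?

$700

Bill 1, $450: entire amount goes to the deductible. Traveler owes $450 (running OOP $450). Plan pays $450 − $450 = $0.
Bill 2, $2465: $1827 to deductible, leaving $638; 50% of $638 = $319. Cost to traveler: $2146. OOP to date $2596. Insurer: $2465 − $2146 = $319.
Bill 3, $1400: 50% coinsurance on $1400 = $700. Traveler owes $700 (running OOP $3296). Insurer: $1400 − $700 = $700.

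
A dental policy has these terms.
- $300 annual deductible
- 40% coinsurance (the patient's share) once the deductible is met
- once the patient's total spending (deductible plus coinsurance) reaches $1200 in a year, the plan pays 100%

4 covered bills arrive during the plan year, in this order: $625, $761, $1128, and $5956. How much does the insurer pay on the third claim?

Claim 1 ($625): $300 finishes the deductible; $325 goes to coinsurance; coinsurance $325 × 40% = $130. Patient pays $430; OOP now $430. Plan pays $625 − $430 = $195.
Claim 2 ($761): 40% coinsurance on $761 = $304.40. Cost to patient: $304.40. OOP to date $734.40. Plan pays $761 − $304.40 = $456.60.
Claim 3 ($1128): deductible already satisfied, so patient's share is 40% × $1128 = $451.20. Patient owes $451.20 (running OOP $1185.60). Plan pays $1128 − $451.20 = $676.80.

$676.80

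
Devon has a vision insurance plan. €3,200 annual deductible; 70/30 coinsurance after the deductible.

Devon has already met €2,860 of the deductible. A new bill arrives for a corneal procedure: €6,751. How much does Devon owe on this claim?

€2,263.30

Deductible still to meet: €3,200 − €2,860 = €340.
After the €340 deductible portion, €6,751 − €340 = €6,411 is subject to coinsurance.
30% of €6,411 = €1,923.30 falls to the member.
Member responsibility: €340 + €1,923.30 = €2,263.30.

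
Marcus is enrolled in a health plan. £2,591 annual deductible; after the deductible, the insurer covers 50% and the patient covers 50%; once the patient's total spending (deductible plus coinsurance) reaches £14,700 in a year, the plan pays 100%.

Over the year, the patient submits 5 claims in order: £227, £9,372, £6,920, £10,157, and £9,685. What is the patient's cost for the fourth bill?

£5,078.50

#1 (£227): fully absorbed by the deductible. Patient owes £227 (running OOP £227).
#2 (£9,372): £2,364 finishes the deductible; £7,008 goes to coinsurance; coinsurance £7,008 × 50% = £3,504. Cost to patient: £5,868. OOP to date £6,095.
#3 (£6,920): 50% coinsurance on £6,920 = £3,460. Patient owes £3,460 (running OOP £9,555).
#4 (£10,157): deductible met; 50% of £10,157 = £5,078.50. Patient owes £5,078.50 (running OOP £14,633.50).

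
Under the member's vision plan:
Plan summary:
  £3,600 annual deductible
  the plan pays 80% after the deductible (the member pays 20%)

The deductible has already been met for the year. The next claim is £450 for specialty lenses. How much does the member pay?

£90

The deductible is already satisfied, so the full bill goes to coinsurance.
20% of £450 = £90 falls to the member.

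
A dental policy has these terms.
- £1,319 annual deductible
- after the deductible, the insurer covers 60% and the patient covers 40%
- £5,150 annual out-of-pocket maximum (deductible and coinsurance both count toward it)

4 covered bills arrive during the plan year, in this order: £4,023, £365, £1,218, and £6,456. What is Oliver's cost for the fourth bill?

£2,116.20

Claim 1 (£4,023): £1,319 finishes the deductible; £2,704 goes to coinsurance; 40% of £2,704 = £1,081.60. Patient owes £2,400.60 (running OOP £2,400.60).
Claim 2 (£365): 40% coinsurance on £365 = £146. Cost to patient: £146. OOP to date £2,546.60.
Claim 3 (£1,218): deductible met; 40% of £1,218 = £487.20. Patient owes £487.20 (running OOP £3,033.80).
Claim 4 (£6,456): deductible met; 40% of £6,456 = £2,582.40. OOP would hit £5,616.20 > £5,150, so the cap limits the patient to £5,150 − £3,033.80 = £2,116.20.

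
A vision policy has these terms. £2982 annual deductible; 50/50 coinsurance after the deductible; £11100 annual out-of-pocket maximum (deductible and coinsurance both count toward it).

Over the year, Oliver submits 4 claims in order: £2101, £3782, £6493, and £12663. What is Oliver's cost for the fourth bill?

Bill 1, £2101: entire amount goes to the deductible. Member owes £2101 (running OOP £2101).
Bill 2, £3782: £881 to deductible, leaving £2901; 50% of £2901 = £1450.50. Member pays £2331.50; OOP now £4432.50.
Bill 3, £6493: 50% coinsurance on £6493 = £3246.50. Member pays £3246.50; OOP now £7679.
Bill 4, £12663: 50% coinsurance on £12663 = £6331.50. Adding that to £7679 gives £14010.50, past the £11100 cap; member pays only £11100 − £7679 = £3421.

£3421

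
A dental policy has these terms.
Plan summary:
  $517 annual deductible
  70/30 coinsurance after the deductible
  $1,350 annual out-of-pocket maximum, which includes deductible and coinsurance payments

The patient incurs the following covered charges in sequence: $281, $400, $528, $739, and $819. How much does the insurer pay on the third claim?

$369.60

Claim 1 ($281): fully absorbed by the deductible. Patient pays $281; OOP now $281. Plan pays $281 − $281 = $0.
Claim 2 ($400): $236 to deductible, leaving $164; coinsurance $164 × 30% = $49.20. Patient pays $285.20; OOP now $566.20. Plan pays $400 − $285.20 = $114.80.
Claim 3 ($528): deductible already satisfied, so patient's share is 30% × $528 = $158.40. Patient owes $158.40 (running OOP $724.60). Plan pays $528 − $158.40 = $369.60.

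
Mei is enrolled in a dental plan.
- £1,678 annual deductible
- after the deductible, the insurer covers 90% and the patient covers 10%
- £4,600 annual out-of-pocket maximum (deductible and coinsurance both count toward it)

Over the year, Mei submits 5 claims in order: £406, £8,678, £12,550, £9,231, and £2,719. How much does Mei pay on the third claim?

#1 (£406): all of it applies to the deductible. Patient pays £406; OOP now £406.
#2 (£8,678): £1,272 to deductible, leaving £7,406; 10% of £7,406 = £740.60. Patient owes £2,012.60 (running OOP £2,418.60).
#3 (£12,550): 10% coinsurance on £12,550 = £1,255. Cost to patient: £1,255. OOP to date £3,673.60.

£1,255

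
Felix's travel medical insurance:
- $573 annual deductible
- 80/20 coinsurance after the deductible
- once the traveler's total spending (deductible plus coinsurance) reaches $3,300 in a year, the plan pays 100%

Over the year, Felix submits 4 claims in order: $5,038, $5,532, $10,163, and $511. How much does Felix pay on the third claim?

$727.60

#1 ($5,038): $573 finishes the deductible; $4,465 goes to coinsurance; coinsurance $4,465 × 20% = $893. Traveler owes $1,466 (running OOP $1,466).
#2 ($5,532): deductible already satisfied, so traveler's share is 20% × $5,532 = $1,106.40. Traveler pays $1,106.40; OOP now $2,572.40.
#3 ($10,163): deductible met; 20% of $10,163 = $2,032.60. Adding that to $2,572.40 gives $4,605, past the $3,300 cap; traveler pays only $3,300 − $2,572.40 = $727.60.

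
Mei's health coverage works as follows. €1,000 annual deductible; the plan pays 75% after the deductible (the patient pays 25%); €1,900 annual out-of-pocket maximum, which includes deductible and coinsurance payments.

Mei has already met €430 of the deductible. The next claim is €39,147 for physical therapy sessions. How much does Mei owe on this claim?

€1,470

Remaining deductible: €1,000 − €430 = €570.
That leaves €39,147 − €570 = €38,577 for coinsurance.
25% of €38,577 = €9,644.25 falls to the patient.
Patient responsibility before any cap: €570 + €9,644.25 = €10,214.25.
Adding €10,214.25 to the €430 already spent would give €10,644.25, which exceeds the €1,900 cap; the patient pays just €1,900 − €430 = €1,470.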